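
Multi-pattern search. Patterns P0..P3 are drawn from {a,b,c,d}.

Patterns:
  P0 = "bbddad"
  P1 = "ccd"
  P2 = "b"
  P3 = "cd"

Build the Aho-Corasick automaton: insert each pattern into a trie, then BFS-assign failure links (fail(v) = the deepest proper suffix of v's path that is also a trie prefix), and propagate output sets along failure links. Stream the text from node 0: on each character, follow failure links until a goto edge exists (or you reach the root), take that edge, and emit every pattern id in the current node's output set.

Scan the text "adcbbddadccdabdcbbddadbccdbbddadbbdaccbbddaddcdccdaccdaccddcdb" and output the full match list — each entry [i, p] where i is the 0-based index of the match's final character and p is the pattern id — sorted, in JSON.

Build automaton:
Trie (insert patterns):
  n0 'ε': b→1 c→7
  n1 'b': b→2  ←P2
  n2 'bb': d→3
  n3 'bbd': d→4
  n4 'bbdd': a→5
  n5 'bbdda': d→6
  n6 'bbddad': ·  ←P0
  n7 'c': c→8 d→10
  n8 'cc': d→9
  n9 'ccd': ·  ←P1
  n10 'cd': ·  ←P3

Failure links (BFS by depth):
  n1('b'): parent n0 fail=0; on 'b' 0 → fail=0;  out {2}∪∅={2}
  n7('c'): parent n0 fail=0; on 'c' 0 → fail=0;  out ∅∪∅=∅
  n2('bb'): parent n1 fail=0; on 'b' 0 → fail=1;  out ∅∪{2}={2}
  n8('cc'): parent n7 fail=0; on 'c' 0 → fail=7;  out ∅∪∅=∅
  n10('cd'): parent n7 fail=0; on 'd' 0 → fail=0;  out {3}∪∅={3}
  n3('bbd'): parent n2 fail=1; on 'd' 1→0 → fail=0;  out ∅∪∅=∅
  n9('ccd'): parent n8 fail=7; on 'd' 7 → fail=10;  out {1}∪{3}={1,3}
  n4('bbdd'): parent n3 fail=0; on 'd' 0 → fail=0;  out ∅∪∅=∅
  n5('bbdda'): parent n4 fail=0; on 'a' 0 → fail=0;  out ∅∪∅=∅
  n6('bbddad'): parent n5 fail=0; on 'd' 0 → fail=0;  out {0}∪∅={0}

Text stream:
pos 0 'a': at 0
pos 1 'd': at 0
pos 2 'c': at 7
pos 3 'b': at 1 (fail-walked)  → match P2@[3:3]
pos 4 'b': at 2  → match P2@[4:4]
pos 5 'd': at 3
pos 6 'd': at 4
pos 7 'a': at 5
pos 8 'd': at 6  → match P0@[3:8]
pos 9 'c': at 7 (fail-walked)
pos 10 'c': at 8
pos 11 'd': at 9  → match P1@[9:11],P3@[10:11]
pos 12 'a': at 0 (fail-walked)
pos 13 'b': at 1  → match P2@[13:13]
pos 14 'd': at 0 (fail-walked)
pos 15 'c': at 7
pos 16 'b': at 1 (fail-walked)  → match P2@[16:16]
pos 17 'b': at 2  → match P2@[17:17]
pos 18 'd': at 3
pos 19 'd': at 4
pos 20 'a': at 5
pos 21 'd': at 6  → match P0@[16:21]
pos 22 'b': at 1 (fail-walked)  → match P2@[22:22]
pos 23 'c': at 7 (fail-walked)
pos 24 'c': at 8
pos 25 'd': at 9  → match P1@[23:25],P3@[24:25]
pos 26 'b': at 1 (fail-walked)  → match P2@[26:26]
pos 27 'b': at 2  → match P2@[27:27]
pos 28 'd': at 3
pos 29 'd': at 4
pos 30 'a': at 5
pos 31 'd': at 6  → match P0@[26:31]
pos 32 'b': at 1 (fail-walked)  → match P2@[32:32]
pos 33 'b': at 2  → match P2@[33:33]
pos 34 'd': at 3
pos 35 'a': at 0 (fail-walked)
pos 36 'c': at 7
pos 37 'c': at 8
pos 38 'b': at 1 (fail-walked)  → match P2@[38:38]
pos 39 'b': at 2  → match P2@[39:39]
pos 40 'd': at 3
pos 41 'd': at 4
pos 42 'a': at 5
pos 43 'd': at 6  → match P0@[38:43]
pos 44 'd': at 0 (fail-walked)
pos 45 'c': at 7
pos 46 'd': at 10  → match P3@[45:46]
pos 47 'c': at 7 (fail-walked)
pos 48 'c': at 8
pos 49 'd': at 9  → match P1@[47:49],P3@[48:49]
pos 50 'a': at 0 (fail-walked)
pos 51 'c': at 7
pos 52 'c': at 8
pos 53 'd': at 9  → match P1@[51:53],P3@[52:53]
pos 54 'a': at 0 (fail-walked)
pos 55 'c': at 7
pos 56 'c': at 8
pos 57 'd': at 9  → match P1@[55:57],P3@[56:57]
pos 58 'd': at 0 (fail-walked)
pos 59 'c': at 7
pos 60 'd': at 10  → match P3@[59:60]
pos 61 'b': at 1 (fail-walked)  → match P2@[61:61]

All matches (sorted): [[3,2],[4,2],[8,0],[11,1],[11,3],[13,2],[16,2],[17,2],[21,0],[22,2],[25,1],[25,3],[26,2],[27,2],[31,0],[32,2],[33,2],[38,2],[39,2],[43,0],[46,3],[49,1],[49,3],[53,1],[53,3],[57,1],[57,3],[60,3],[61,2]]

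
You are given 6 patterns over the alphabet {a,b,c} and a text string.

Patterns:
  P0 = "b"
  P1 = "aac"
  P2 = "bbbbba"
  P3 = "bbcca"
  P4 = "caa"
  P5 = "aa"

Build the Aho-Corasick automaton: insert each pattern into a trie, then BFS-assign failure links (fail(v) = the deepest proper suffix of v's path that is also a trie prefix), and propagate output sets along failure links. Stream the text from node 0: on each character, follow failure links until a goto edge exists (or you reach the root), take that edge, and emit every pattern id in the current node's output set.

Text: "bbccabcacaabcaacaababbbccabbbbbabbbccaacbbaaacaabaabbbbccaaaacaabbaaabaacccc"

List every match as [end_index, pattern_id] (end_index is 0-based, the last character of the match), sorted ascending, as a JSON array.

Build automaton:
Trie nodes:
  n0 'ε': a→2 b→1 c→13
  n1 'b': b→5  ←P0
  n2 'a': a→3
  n3 'aa': c→4  ←P5
  n4 'aac': ·  ←P1
  n5 'bb': b→6 c→10
  n6 'bbb': b→7
  n7 'bbbb': b→8
  n8 'bbbbb': a→9
  n9 'bbbbba': ·  ←P2
  n10 'bbc': c→11
  n11 'bbcc': a→12
  n12 'bbcca': ·  ←P3
  n13 'c': a→14
  n14 'ca': a→15
  n15 'caa': ·  ←P4

BFS fail/out derivation:
  fail(1) 'b': from fail(0)=0 chase 'b': 0 ⇒ 0;  out={0}∪out(0)={0}
  fail(2) 'a': from fail(0)=0 chase 'a': 0 ⇒ 0;  out=∅∪out(0)=∅
  fail(13) 'c': from fail(0)=0 chase 'c': 0 ⇒ 0;  out=∅∪out(0)=∅
  fail(3) 'aa': from fail(2)=0 chase 'a': 0 ⇒ 2;  out={5}∪out(2)={5}
  fail(5) 'bb': from fail(1)=0 chase 'b': 0 ⇒ 1;  out=∅∪out(1)={0}
  fail(14) 'ca': from fail(13)=0 chase 'a': 0 ⇒ 2;  out=∅∪out(2)=∅
  fail(4) 'aac': from fail(3)=2 chase 'c': 2→0 ⇒ 13;  out={1}∪out(13)={1}
  fail(6) 'bbb': from fail(5)=1 chase 'b': 1 ⇒ 5;  out=∅∪out(5)={0}
  fail(10) 'bbc': from fail(5)=1 chase 'c': 1→0 ⇒ 13;  out=∅∪out(13)=∅
  fail(15) 'caa': from fail(14)=2 chase 'a': 2 ⇒ 3;  out={4}∪out(3)={4,5}
  fail(7) 'bbbb': from fail(6)=5 chase 'b': 5 ⇒ 6;  out=∅∪out(6)={0}
  fail(11) 'bbcc': from fail(10)=13 chase 'c': 13→0 ⇒ 13;  out=∅∪out(13)=∅
  fail(8) 'bbbbb': from fail(7)=6 chase 'b': 6 ⇒ 7;  out=∅∪out(7)={0}
  fail(12) 'bbcca': from fail(11)=13 chase 'a': 13 ⇒ 14;  out={3}∪out(14)={3}
  fail(9) 'bbbbba': from fail(8)=7 chase 'a': 7→6→5→1→0 ⇒ 2;  out={2}∪out(2)={2}

Run:
[0] read 'b'  n0⇒n1  emit P0@[0:0]
[1] read 'b'  n1⇒n5  emit P0@[1:1]
[2] read 'c'  n5⇒n10
[3] read 'c'  n10⇒n11
[4] read 'a'  n11⇒n12  emit P3@[0:4]
[5] read 'b'  n12⇒n1 (fail-walked)  emit P0@[5:5]
[6] read 'c'  n1⇒n13 (fail-walked)
[7] read 'a'  n13⇒n14
[8] read 'c'  n14⇒n13 (fail-walked)
[9] read 'a'  n13⇒n14
[10] read 'a'  n14⇒n15  emit P4@[8:10],P5@[9:10]
[11] read 'b'  n15⇒n1 (fail-walked)  emit P0@[11:11]
[12] read 'c'  n1⇒n13 (fail-walked)
[13] read 'a'  n13⇒n14
[14] read 'a'  n14⇒n15  emit P4@[12:14],P5@[13:14]
[15] read 'c'  n15⇒n4 (fail-walked)  emit P1@[13:15]
[16] read 'a'  n4⇒n14 (fail-walked)
[17] read 'a'  n14⇒n15  emit P4@[15:17],P5@[16:17]
[18] read 'b'  n15⇒n1 (fail-walked)  emit P0@[18:18]
[19] read 'a'  n1⇒n2 (fail-walked)
[20] read 'b'  n2⇒n1 (fail-walked)  emit P0@[20:20]
[21] read 'b'  n1⇒n5  emit P0@[21:21]
[22] read 'b'  n5⇒n6  emit P0@[22:22]
[23] read 'c'  n6⇒n10 (fail-walked)
[24] read 'c'  n10⇒n11
[25] read 'a'  n11⇒n12  emit P3@[21:25]
[26] read 'b'  n12⇒n1 (fail-walked)  emit P0@[26:26]
[27] read 'b'  n1⇒n5  emit P0@[27:27]
[28] read 'b'  n5⇒n6  emit P0@[28:28]
[29] read 'b'  n6⇒n7  emit P0@[29:29]
[30] read 'b'  n7⇒n8  emit P0@[30:30]
[31] read 'a'  n8⇒n9  emit P2@[26:31]
[32] read 'b'  n9⇒n1 (fail-walked)  emit P0@[32:32]
[33] read 'b'  n1⇒n5  emit P0@[33:33]
[34] read 'b'  n5⇒n6  emit P0@[34:34]
[35] read 'c'  n6⇒n10 (fail-walked)
[36] read 'c'  n10⇒n11
[37] read 'a'  n11⇒n12  emit P3@[33:37]
[38] read 'a'  n12⇒n15 (fail-walked)  emit P4@[36:38],P5@[37:38]
[39] read 'c'  n15⇒n4 (fail-walked)  emit P1@[37:39]
[40] read 'b'  n4⇒n1 (fail-walked)  emit P0@[40:40]
[41] read 'b'  n1⇒n5  emit P0@[41:41]
[42] read 'a'  n5⇒n2 (fail-walked)
[43] read 'a'  n2⇒n3  emit P5@[42:43]
[44] read 'a'  n3⇒n3 (fail-walked)  emit P5@[43:44]
[45] read 'c'  n3⇒n4  emit P1@[43:45]
[46] read 'a'  n4⇒n14 (fail-walked)
[47] read 'a'  n14⇒n15  emit P4@[45:47],P5@[46:47]
[48] read 'b'  n15⇒n1 (fail-walked)  emit P0@[48:48]
[49] read 'a'  n1⇒n2 (fail-walked)
[50] read 'a'  n2⇒n3  emit P5@[49:50]
[51] read 'b'  n3⇒n1 (fail-walked)  emit P0@[51:51]
[52] read 'b'  n1⇒n5  emit P0@[52:52]
[53] read 'b'  n5⇒n6  emit P0@[53:53]
[54] read 'b'  n6⇒n7  emit P0@[54:54]
[55] read 'c'  n7⇒n10 (fail-walked)
[56] read 'c'  n10⇒n11
[57] read 'a'  n11⇒n12  emit P3@[53:57]
[58] read 'a'  n12⇒n15 (fail-walked)  emit P4@[56:58],P5@[57:58]
[59] read 'a'  n15⇒n3 (fail-walked)  emit P5@[58:59]
[60] read 'a'  n3⇒n3 (fail-walked)  emit P5@[59:60]
[61] read 'c'  n3⇒n4  emit P1@[59:61]
[62] read 'a'  n4⇒n14 (fail-walked)
[63] read 'a'  n14⇒n15  emit P4@[61:63],P5@[62:63]
[64] read 'b'  n15⇒n1 (fail-walked)  emit P0@[64:64]
[65] read 'b'  n1⇒n5  emit P0@[65:65]
[66] read 'a'  n5⇒n2 (fail-walked)
[67] read 'a'  n2⇒n3  emit P5@[66:67]
[68] read 'a'  n3⇒n3 (fail-walked)  emit P5@[67:68]
[69] read 'b'  n3⇒n1 (fail-walked)  emit P0@[69:69]
[70] read 'a'  n1⇒n2 (fail-walked)
[71] read 'a'  n2⇒n3  emit P5@[70:71]
[72] read 'c'  n3⇒n4  emit P1@[70:72]
[73] read 'c'  n4⇒n13 (fail-walked)
[74] read 'c'  n13⇒n13 (fail-walked)
[75] read 'c'  n13⇒n13 (fail-walked)

All matches (sorted): [[0,0],[1,0],[4,3],[5,0],[10,4],[10,5],[11,0],[14,4],[14,5],[15,1],[17,4],[17,5],[18,0],[20,0],[21,0],[22,0],[25,3],[26,0],[27,0],[28,0],[29,0],[30,0],[31,2],[32,0],[33,0],[34,0],[37,3],[38,4],[38,5],[39,1],[40,0],[41,0],[43,5],[44,5],[45,1],[47,4],[47,5],[48,0],[50,5],[51,0],[52,0],[53,0],[54,0],[57,3],[58,4],[58,5],[59,5],[60,5],[61,1],[63,4],[63,5],[64,0],[65,0],[67,5],[68,5],[69,0],[71,5],[72,1]]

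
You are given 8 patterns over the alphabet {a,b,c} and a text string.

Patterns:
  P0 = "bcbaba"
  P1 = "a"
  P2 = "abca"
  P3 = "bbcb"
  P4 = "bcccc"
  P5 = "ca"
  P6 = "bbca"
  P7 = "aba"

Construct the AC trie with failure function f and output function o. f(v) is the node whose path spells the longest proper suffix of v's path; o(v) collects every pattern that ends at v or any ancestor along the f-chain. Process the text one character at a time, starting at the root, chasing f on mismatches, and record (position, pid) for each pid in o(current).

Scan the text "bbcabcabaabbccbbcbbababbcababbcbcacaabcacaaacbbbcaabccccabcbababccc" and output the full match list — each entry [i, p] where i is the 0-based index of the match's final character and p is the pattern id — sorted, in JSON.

Build automaton:
Trie nodes:
  n0 'ε': a→7 b→1 c→17
  n1 'b': b→11 c→2
  n2 'bc': b→3 c→14
  n3 'bcb': a→4
  n4 'bcba': b→5
  n5 'bcbab': a→6
  n6 'bcbaba': ·  ←P0
  n7 'a': b→8  ←P1
  n8 'ab': a→20 c→9
  n9 'abc': a→10
  n10 'abca': ·  ←P2
  n11 'bb': c→12
  n12 'bbc': a→19 b→13
  n13 'bbcb': ·  ←P3
  n14 'bcc': c→15
  n15 'bccc': c→16
  n16 'bcccc': ·  ←P4
  n17 'c': a→18
  n18 'ca': ·  ←P5
  n19 'bbca': ·  ←P6
  n20 'aba': ·  ←P7

BFS fail/out derivation:
  fail(1) 'b': from fail(0)=0 chase 'b': 0 ⇒ 0;  out=∅∪out(0)=∅
  fail(7) 'a': from fail(0)=0 chase 'a': 0 ⇒ 0;  out={1}∪out(0)={1}
  fail(17) 'c': from fail(0)=0 chase 'c': 0 ⇒ 0;  out=∅∪out(0)=∅
  fail(2) 'bc': from fail(1)=0 chase 'c': 0 ⇒ 17;  out=∅∪out(17)=∅
  fail(8) 'ab': from fail(7)=0 chase 'b': 0 ⇒ 1;  out=∅∪out(1)=∅
  fail(11) 'bb': from fail(1)=0 chase 'b': 0 ⇒ 1;  out=∅∪out(1)=∅
  fail(18) 'ca': from fail(17)=0 chase 'a': 0 ⇒ 7;  out={5}∪out(7)={1,5}
  fail(3) 'bcb': from fail(2)=17 chase 'b': 17→0 ⇒ 1;  out=∅∪out(1)=∅
  fail(9) 'abc': from fail(8)=1 chase 'c': 1 ⇒ 2;  out=∅∪out(2)=∅
  fail(12) 'bbc': from fail(11)=1 chase 'c': 1 ⇒ 2;  out=∅∪out(2)=∅
  fail(14) 'bcc': from fail(2)=17 chase 'c': 17→0 ⇒ 17;  out=∅∪out(17)=∅
  fail(20) 'aba': from fail(8)=1 chase 'a': 1→0 ⇒ 7;  out={7}∪out(7)={1,7}
  fail(4) 'bcba': from fail(3)=1 chase 'a': 1→0 ⇒ 7;  out=∅∪out(7)={1}
  fail(10) 'abca': from fail(9)=2 chase 'a': 2→17 ⇒ 18;  out={2}∪out(18)={1,2,5}
  fail(13) 'bbcb': from fail(12)=2 chase 'b': 2 ⇒ 3;  out={3}∪out(3)={3}
  fail(15) 'bccc': from fail(14)=17 chase 'c': 17→0 ⇒ 17;  out=∅∪out(17)=∅
  fail(19) 'bbca': from fail(12)=2 chase 'a': 2→17 ⇒ 18;  out={6}∪out(18)={1,5,6}
  fail(5) 'bcbab': from fail(4)=7 chase 'b': 7 ⇒ 8;  out=∅∪out(8)=∅
  fail(16) 'bcccc': from fail(15)=17 chase 'c': 17→0 ⇒ 17;  out={4}∪out(17)={4}
  fail(6) 'bcbaba': from fail(5)=8 chase 'a': 8 ⇒ 20;  out={0}∪out(20)={0,1,7}

Run:
[0] read 'b'  n0⇒n1
[1] read 'b'  n1⇒n11
[2] read 'c'  n11⇒n12
[3] read 'a'  n12⇒n19  → match P1@[3:3],P5@[2:3],P6@[0:3]
[4] read 'b'  n19⇒n8 (via fail)
[5] read 'c'  n8⇒n9
[6] read 'a'  n9⇒n10  → match P1@[6:6],P2@[3:6],P5@[5:6]
[7] read 'b'  n10⇒n8 (via fail)
[8] read 'a'  n8⇒n20  → match P1@[8:8],P7@[6:8]
[9] read 'a'  n20⇒n7 (via fail)  → match P1@[9:9]
[10] read 'b'  n7⇒n8
[11] read 'b'  n8⇒n11 (via fail)
[12] read 'c'  n11⇒n12
[13] read 'c'  n12⇒n14 (via fail)
[14] read 'b'  n14⇒n1 (via fail)
[15] read 'b'  n1⇒n11
[16] read 'c'  n11⇒n12
[17] read 'b'  n12⇒n13  → match P3@[14:17]
[18] read 'b'  n13⇒n11 (via fail)
[19] read 'a'  n11⇒n7 (via fail)  → match P1@[19:19]
[20] read 'b'  n7⇒n8
[21] read 'a'  n8⇒n20  → match P1@[21:21],P7@[19:21]
[22] read 'b'  n20⇒n8 (via fail)
[23] read 'b'  n8⇒n11 (via fail)
[24] read 'c'  n11⇒n12
[25] read 'a'  n12⇒n19  → match P1@[25:25],P5@[24:25],P6@[22:25]
[26] read 'b'  n19⇒n8 (via fail)
[27] read 'a'  n8⇒n20  → match P1@[27:27],P7@[25:27]
[28] read 'b'  n20⇒n8 (via fail)
[29] read 'b'  n8⇒n11 (via fail)
[30] read 'c'  n11⇒n12
[31] read 'b'  n12⇒n13  → match P3@[28:31]
[32] read 'c'  n13⇒n2 (via fail)
[33] read 'a'  n2⇒n18 (via fail)  → match P1@[33:33],P5@[32:33]
[34] read 'c'  n18⇒n17 (via fail)
[35] read 'a'  n17⇒n18  → match P1@[35:35],P5@[34:35]
[36] read 'a'  n18⇒n7 (via fail)  → match P1@[36:36]
[37] read 'b'  n7⇒n8
[38] read 'c'  n8⇒n9
[39] read 'a'  n9⇒n10  → match P1@[39:39],P2@[36:39],P5@[38:39]
[40] read 'c'  n10⇒n17 (via fail)
[41] read 'a'  n17⇒n18  → match P1@[41:41],P5@[40:41]
[42] read 'a'  n18⇒n7 (via fail)  → match P1@[42:42]
[43] read 'a'  n7⇒n7 (via fail)  → match P1@[43:43]
[44] read 'c'  n7⇒n17 (via fail)
[45] read 'b'  n17⇒n1 (via fail)
[46] read 'b'  n1⇒n11
[47] read 'b'  n11⇒n11 (via fail)
[48] read 'c'  n11⇒n12
[49] read 'a'  n12⇒n19  → match P1@[49:49],P5@[48:49],P6@[46:49]
[50] read 'a'  n19⇒n7 (via fail)  → match P1@[50:50]
[51] read 'b'  n7⇒n8
[52] read 'c'  n8⇒n9
[53] read 'c'  n9⇒n14 (via fail)
[54] read 'c'  n14⇒n15
[55] read 'c'  n15⇒n16  → match P4@[51:55]
[56] read 'a'  n16⇒n18 (via fail)  → match P1@[56:56],P5@[55:56]
[57] read 'b'  n18⇒n8 (via fail)
[58] read 'c'  n8⇒n9
[59] read 'b'  n9⇒n3 (via fail)
[60] read 'a'  n3⇒n4  → match P1@[60:60]
[61] read 'b'  n4⇒n5
[62] read 'a'  n5⇒n6  → match P0@[57:62],P1@[62:62],P7@[60:62]
[63] read 'b'  n6⇒n8 (via fail)
[64] read 'c'  n8⇒n9
[65] read 'c'  n9⇒n14 (via fail)
[66] read 'c'  n14⇒n15

Matches: [[3,1],[3,5],[3,6],[6,1],[6,2],[6,5],[8,1],[8,7],[9,1],[17,3],[19,1],[21,1],[21,7],[25,1],[25,5],[25,6],[27,1],[27,7],[31,3],[33,1],[33,5],[35,1],[35,5],[36,1],[39,1],[39,2],[39,5],[41,1],[41,5],[42,1],[43,1],[49,1],[49,5],[49,6],[50,1],[55,4],[56,1],[56,5],[60,1],[62,0],[62,1],[62,7]]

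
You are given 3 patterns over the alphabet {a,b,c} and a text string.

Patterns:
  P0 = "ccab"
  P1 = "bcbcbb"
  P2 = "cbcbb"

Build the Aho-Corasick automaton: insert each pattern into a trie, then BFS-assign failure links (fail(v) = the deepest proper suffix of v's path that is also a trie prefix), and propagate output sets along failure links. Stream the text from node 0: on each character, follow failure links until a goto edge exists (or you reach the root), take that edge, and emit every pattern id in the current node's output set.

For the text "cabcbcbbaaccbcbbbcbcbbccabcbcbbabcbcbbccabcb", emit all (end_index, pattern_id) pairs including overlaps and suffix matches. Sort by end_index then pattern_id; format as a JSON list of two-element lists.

Construct AC machine:
Trie nodes:
  n0 'ε': b→5 c→1
  n1 'c': b→11 c→2
  n2 'cc': a→3
  n3 'cca': b→4
  n4 'ccab': ·  [P0 ends]
  n5 'b': c→6
  n6 'bc': b→7
  n7 'bcb': c→8
  n8 'bcbc': b→9
  n9 'bcbcb': b→10
  n10 'bcbcbb': ·  [P1 ends]
  n11 'cb': c→12
  n12 'cbc': b→13
  n13 'cbcb': b→14
  n14 'cbcbb': ·  [P2 ends]

BFS fail/out derivation:
  n1('c'): parent n0 fail=0; on 'c' 0 → fail=0;  out ∅∪∅=∅
  n5('b'): parent n0 fail=0; on 'b' 0 → fail=0;  out ∅∪∅=∅
  n2('cc'): parent n1 fail=0; on 'c' 0 → fail=1;  out ∅∪∅=∅
  n6('bc'): parent n5 fail=0; on 'c' 0 → fail=1;  out ∅∪∅=∅
  n11('cb'): parent n1 fail=0; on 'b' 0 → fail=5;  out ∅∪∅=∅
  n3('cca'): parent n2 fail=1; on 'a' 1→0 → fail=0;  out ∅∪∅=∅
  n7('bcb'): parent n6 fail=1; on 'b' 1 → fail=11;  out ∅∪∅=∅
  n12('cbc'): parent n11 fail=5; on 'c' 5 → fail=6;  out ∅∪∅=∅
  n4('ccab'): parent n3 fail=0; on 'b' 0 → fail=5;  out {0}∪∅={0}
  n8('bcbc'): parent n7 fail=11; on 'c' 11 → fail=12;  out ∅∪∅=∅
  n13('cbcb'): parent n12 fail=6; on 'b' 6 → fail=7;  out ∅∪∅=∅
  n9('bcbcb'): parent n8 fail=12; on 'b' 12 → fail=13;  out ∅∪∅=∅
  n14('cbcbb'): parent n13 fail=7; on 'b' 7→11→5→0 → fail=5;  out {2}∪∅={2}
  n10('bcbcbb'): parent n9 fail=13; on 'b' 13 → fail=14;  out {1}∪{2}={1,2}

Run:
[0] read 'c'  n0⇒n1
[1] read 'a'  n1⇒n0 (via fail)
[2] read 'b'  n0⇒n5
[3] read 'c'  n5⇒n6
[4] read 'b'  n6⇒n7
[5] read 'c'  n7⇒n8
[6] read 'b'  n8⇒n9
[7] read 'b'  n9⇒n10  ** P1@[2:7],P2@[3:7]
[8] read 'a'  n10⇒n0 (via fail)
[9] read 'a'  n0⇒n0
[10] read 'c'  n0⇒n1
[11] read 'c'  n1⇒n2
[12] read 'b'  n2⇒n11 (via fail)
[13] read 'c'  n11⇒n12
[14] read 'b'  n12⇒n13
[15] read 'b'  n13⇒n14  ** P2@[11:15]
[16] read 'b'  n14⇒n5 (via fail)
[17] read 'c'  n5⇒n6
[18] read 'b'  n6⇒n7
[19] read 'c'  n7⇒n8
[20] read 'b'  n8⇒n9
[21] read 'b'  n9⇒n10  ** P1@[16:21],P2@[17:21]
[22] read 'c'  n10⇒n6 (via fail)
[23] read 'c'  n6⇒n2 (via fail)
[24] read 'a'  n2⇒n3
[25] read 'b'  n3⇒n4  ** P0@[22:25]
[26] read 'c'  n4⇒n6 (via fail)
[27] read 'b'  n6⇒n7
[28] read 'c'  n7⇒n8
[29] read 'b'  n8⇒n9
[30] read 'b'  n9⇒n10  ** P1@[25:30],P2@[26:30]
[31] read 'a'  n10⇒n0 (via fail)
[32] read 'b'  n0⇒n5
[33] read 'c'  n5⇒n6
[34] read 'b'  n6⇒n7
[35] read 'c'  n7⇒n8
[36] read 'b'  n8⇒n9
[37] read 'b'  n9⇒n10  ** P1@[32:37],P2@[33:37]
[38] read 'c'  n10⇒n6 (via fail)
[39] read 'c'  n6⇒n2 (via fail)
[40] read 'a'  n2⇒n3
[41] read 'b'  n3⇒n4  ** P0@[38:41]
[42] read 'c'  n4⇒n6 (via fail)
[43] read 'b'  n6⇒n7

All matches (sorted): [[7,1],[7,2],[15,2],[21,1],[21,2],[25,0],[30,1],[30,2],[37,1],[37,2],[41,0]]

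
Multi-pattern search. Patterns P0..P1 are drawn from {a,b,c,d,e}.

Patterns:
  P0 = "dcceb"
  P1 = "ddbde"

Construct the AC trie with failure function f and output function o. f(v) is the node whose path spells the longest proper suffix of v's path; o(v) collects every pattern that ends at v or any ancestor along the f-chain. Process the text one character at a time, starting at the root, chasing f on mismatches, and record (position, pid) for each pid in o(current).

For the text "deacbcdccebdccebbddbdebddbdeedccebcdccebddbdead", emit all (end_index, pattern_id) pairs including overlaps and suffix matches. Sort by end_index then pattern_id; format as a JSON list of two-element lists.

Build automaton:
Trie nodes:
  n0 'ε': d→1
  n1 'd': c→2 d→6
  n2 'dc': c→3
  n3 'dcc': e→4
  n4 'dcce': b→5
  n5 'dcceb': ·  [P0 ends]
  n6 'dd': b→7
  n7 'ddb': d→8
  n8 'ddbd': e→9
  n9 'ddbde': ·  [P1 ends]

Failure links (BFS by depth):
  fail(1) 'd': from fail(0)=0 chase 'd': 0 ⇒ 0;  out=∅∪out(0)=∅
  fail(2) 'dc': from fail(1)=0 chase 'c': 0 ⇒ 0;  out=∅∪out(0)=∅
  fail(6) 'dd': from fail(1)=0 chase 'd': 0 ⇒ 1;  out=∅∪out(1)=∅
  fail(3) 'dcc': from fail(2)=0 chase 'c': 0 ⇒ 0;  out=∅∪out(0)=∅
  fail(7) 'ddb': from fail(6)=1 chase 'b': 1→0 ⇒ 0;  out=∅∪out(0)=∅
  fail(4) 'dcce': from fail(3)=0 chase 'e': 0 ⇒ 0;  out=∅∪out(0)=∅
  fail(8) 'ddbd': from fail(7)=0 chase 'd': 0 ⇒ 1;  out=∅∪out(1)=∅
  fail(5) 'dcceb': from fail(4)=0 chase 'b': 0 ⇒ 0;  out={0}∪out(0)={0}
  fail(9) 'ddbde': from fail(8)=1 chase 'e': 1→0 ⇒ 0;  out={1}∪out(0)={1}

Run:
[0] read 'd'  n0⇒n1
[1] read 'e'  n1⇒n0 (via fail)
[2] read 'a'  n0⇒n0
[3] read 'c'  n0⇒n0
[4] read 'b'  n0⇒n0
[5] read 'c'  n0⇒n0
[6] read 'd'  n0⇒n1
[7] read 'c'  n1⇒n2
[8] read 'c'  n2⇒n3
[9] read 'e'  n3⇒n4
[10] read 'b'  n4⇒n5  ** P0@[6:10]
[11] read 'd'  n5⇒n1 (via fail)
[12] read 'c'  n1⇒n2
[13] read 'c'  n2⇒n3
[14] read 'e'  n3⇒n4
[15] read 'b'  n4⇒n5  ** P0@[11:15]
[16] read 'b'  n5⇒n0 (via fail)
[17] read 'd'  n0⇒n1
[18] read 'd'  n1⇒n6
[19] read 'b'  n6⇒n7
[20] read 'd'  n7⇒n8
[21] read 'e'  n8⇒n9  ** P1@[17:21]
[22] read 'b'  n9⇒n0 (via fail)
[23] read 'd'  n0⇒n1
[24] read 'd'  n1⇒n6
[25] read 'b'  n6⇒n7
[26] read 'd'  n7⇒n8
[27] read 'e'  n8⇒n9  ** P1@[23:27]
[28] read 'e'  n9⇒n0 (via fail)
[29] read 'd'  n0⇒n1
[30] read 'c'  n1⇒n2
[31] read 'c'  n2⇒n3
[32] read 'e'  n3⇒n4
[33] read 'b'  n4⇒n5  ** P0@[29:33]
[34] read 'c'  n5⇒n0 (via fail)
[35] read 'd'  n0⇒n1
[36] read 'c'  n1⇒n2
[37] read 'c'  n2⇒n3
[38] read 'e'  n3⇒n4
[39] read 'b'  n4⇒n5  ** P0@[35:39]
[40] read 'd'  n5⇒n1 (via fail)
[41] read 'd'  n1⇒n6
[42] read 'b'  n6⇒n7
[43] read 'd'  n7⇒n8
[44] read 'e'  n8⇒n9  ** P1@[40:44]
[45] read 'a'  n9⇒n0 (via fail)
[46] read 'd'  n0⇒n1

All matches (sorted): [[10,0],[15,0],[21,1],[27,1],[33,0],[39,0],[44,1]]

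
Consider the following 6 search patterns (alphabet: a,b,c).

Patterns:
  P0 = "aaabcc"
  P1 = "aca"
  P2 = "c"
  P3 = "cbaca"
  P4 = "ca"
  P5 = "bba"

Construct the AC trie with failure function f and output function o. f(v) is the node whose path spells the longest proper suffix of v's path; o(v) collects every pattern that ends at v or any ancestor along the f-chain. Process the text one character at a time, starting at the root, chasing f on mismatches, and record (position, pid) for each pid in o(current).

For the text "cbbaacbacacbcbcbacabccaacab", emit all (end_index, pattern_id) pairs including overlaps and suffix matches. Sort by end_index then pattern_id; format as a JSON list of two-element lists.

Construct AC machine:
Trie nodes:
  n0 'ε': a→1 b→15 c→9
  n1 'a': a→2 c→7
  n2 'aa': a→3
  n3 'aaa': b→4
  n4 'aaab': c→5
  n5 'aaabc': c→6
  n6 'aaabcc': ·  ←P0
  n7 'ac': a→8
  n8 'aca': ·  ←P1
  n9 'c': a→14 b→10  ←P2
  n10 'cb': a→11
  n11 'cba': c→12
  n12 'cbac': a→13
  n13 'cbaca': ·  ←P3
  n14 'ca': ·  ←P4
  n15 'b': b→16
  n16 'bb': a→17
  n17 'bba': ·  ←P5

Failure links (BFS by depth):
  fail(1) 'a': from fail(0)=0 chase 'a': 0 ⇒ 0;  out=∅∪out(0)=∅
  fail(9) 'c': from fail(0)=0 chase 'c': 0 ⇒ 0;  out={2}∪out(0)={2}
  fail(15) 'b': from fail(0)=0 chase 'b': 0 ⇒ 0;  out=∅∪out(0)=∅
  fail(2) 'aa': from fail(1)=0 chase 'a': 0 ⇒ 1;  out=∅∪out(1)=∅
  fail(7) 'ac': from fail(1)=0 chase 'c': 0 ⇒ 9;  out=∅∪out(9)={2}
  fail(10) 'cb': from fail(9)=0 chase 'b': 0 ⇒ 15;  out=∅∪out(15)=∅
  fail(14) 'ca': from fail(9)=0 chase 'a': 0 ⇒ 1;  out={4}∪out(1)={4}
  fail(16) 'bb': from fail(15)=0 chase 'b': 0 ⇒ 15;  out=∅∪out(15)=∅
  fail(3) 'aaa': from fail(2)=1 chase 'a': 1 ⇒ 2;  out=∅∪out(2)=∅
  fail(8) 'aca': from fail(7)=9 chase 'a': 9 ⇒ 14;  out={1}∪out(14)={1,4}
  fail(11) 'cba': from fail(10)=15 chase 'a': 15→0 ⇒ 1;  out=∅∪out(1)=∅
  fail(17) 'bba': from fail(16)=15 chase 'a': 15→0 ⇒ 1;  out={5}∪out(1)={5}
  fail(4) 'aaab': from fail(3)=2 chase 'b': 2→1→0 ⇒ 15;  out=∅∪out(15)=∅
  fail(12) 'cbac': from fail(11)=1 chase 'c': 1 ⇒ 7;  out=∅∪out(7)={2}
  fail(5) 'aaabc': from fail(4)=15 chase 'c': 15→0 ⇒ 9;  out=∅∪out(9)={2}
  fail(13) 'cbaca': from fail(12)=7 chase 'a': 7 ⇒ 8;  out={3}∪out(8)={1,3,4}
  fail(6) 'aaabcc': from fail(5)=9 chase 'c': 9→0 ⇒ 9;  out={0}∪out(9)={0,2}

Scan:
pos 0 'c': at 9  emit P2@[0:0]
pos 1 'b': at 10
pos 2 'b': at 16 (fail-walked)
pos 3 'a': at 17  emit P5@[1:3]
pos 4 'a': at 2 (fail-walked)
pos 5 'c': at 7 (fail-walked)  emit P2@[5:5]
pos 6 'b': at 10 (fail-walked)
pos 7 'a': at 11
pos 8 'c': at 12  emit P2@[8:8]
pos 9 'a': at 13  emit P1@[7:9],P3@[5:9],P4@[8:9]
pos 10 'c': at 7 (fail-walked)  emit P2@[10:10]
pos 11 'b': at 10 (fail-walked)
pos 12 'c': at 9 (fail-walked)  emit P2@[12:12]
pos 13 'b': at 10
pos 14 'c': at 9 (fail-walked)  emit P2@[14:14]
pos 15 'b': at 10
pos 16 'a': at 11
pos 17 'c': at 12  emit P2@[17:17]
pos 18 'a': at 13  emit P1@[16:18],P3@[14:18],P4@[17:18]
pos 19 'b': at 15 (fail-walked)
pos 20 'c': at 9 (fail-walked)  emit P2@[20:20]
pos 21 'c': at 9 (fail-walked)  emit P2@[21:21]
pos 22 'a': at 14  emit P4@[21:22]
pos 23 'a': at 2 (fail-walked)
pos 24 'c': at 7 (fail-walked)  emit P2@[24:24]
pos 25 'a': at 8  emit P1@[23:25],P4@[24:25]
pos 26 'b': at 15 (fail-walked)

Result: [[0,2],[3,5],[5,2],[8,2],[9,1],[9,3],[9,4],[10,2],[12,2],[14,2],[17,2],[18,1],[18,3],[18,4],[20,2],[21,2],[22,4],[24,2],[25,1],[25,4]]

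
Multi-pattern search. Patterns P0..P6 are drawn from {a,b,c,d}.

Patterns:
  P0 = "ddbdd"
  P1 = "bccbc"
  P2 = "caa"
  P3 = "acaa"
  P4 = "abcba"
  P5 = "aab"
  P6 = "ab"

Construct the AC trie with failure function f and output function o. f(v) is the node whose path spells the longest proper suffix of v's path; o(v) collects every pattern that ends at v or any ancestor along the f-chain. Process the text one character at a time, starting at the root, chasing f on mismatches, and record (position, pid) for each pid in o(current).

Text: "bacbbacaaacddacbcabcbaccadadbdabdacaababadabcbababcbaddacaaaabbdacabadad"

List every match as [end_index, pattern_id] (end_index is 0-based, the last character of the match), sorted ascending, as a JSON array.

Build:
Trie nodes:
  n0 'ε': a→14 b→6 c→11 d→1
  n1 'd': d→2
  n2 'dd': b→3
  n3 'ddb': d→4
  n4 'ddbd': d→5
  n5 'ddbdd': ·  ←P0
  n6 'b': c→7
  n7 'bc': c→8
  n8 'bcc': b→9
  n9 'bccb': c→10
  n10 'bccbc': ·  ←P1
  n11 'c': a→12
  n12 'ca': a→13
  n13 'caa': ·  ←P2
  n14 'a': a→22 b→18 c→15
  n15 'ac': a→16
  n16 'aca': a→17
  n17 'acaa': ·  ←P3
  n18 'ab': c→19  ←P6
  n19 'abc': b→20
  n20 'abcb': a→21
  n21 'abcba': ·  ←P4
  n22 'aa': b→23
  n23 'aab': ·  ←P5

Failure links (BFS by depth):
  fail(1) 'd': from fail(0)=0 chase 'd': 0 ⇒ 0;  out=∅∪out(0)=∅
  fail(6) 'b': from fail(0)=0 chase 'b': 0 ⇒ 0;  out=∅∪out(0)=∅
  fail(11) 'c': from fail(0)=0 chase 'c': 0 ⇒ 0;  out=∅∪out(0)=∅
  fail(14) 'a': from fail(0)=0 chase 'a': 0 ⇒ 0;  out=∅∪out(0)=∅
  fail(2) 'dd': from fail(1)=0 chase 'd': 0 ⇒ 1;  out=∅∪out(1)=∅
  fail(7) 'bc': from fail(6)=0 chase 'c': 0 ⇒ 11;  out=∅∪out(11)=∅
  fail(12) 'ca': from fail(11)=0 chase 'a': 0 ⇒ 14;  out=∅∪out(14)=∅
  fail(15) 'ac': from fail(14)=0 chase 'c': 0 ⇒ 11;  out=∅∪out(11)=∅
  fail(18) 'ab': from fail(14)=0 chase 'b': 0 ⇒ 6;  out={6}∪out(6)={6}
  fail(22) 'aa': from fail(14)=0 chase 'a': 0 ⇒ 14;  out=∅∪out(14)=∅
  fail(3) 'ddb': from fail(2)=1 chase 'b': 1→0 ⇒ 6;  out=∅∪out(6)=∅
  fail(8) 'bcc': from fail(7)=11 chase 'c': 11→0 ⇒ 11;  out=∅∪out(11)=∅
  fail(13) 'caa': from fail(12)=14 chase 'a': 14 ⇒ 22;  out={2}∪out(22)={2}
  fail(16) 'aca': from fail(15)=11 chase 'a': 11 ⇒ 12;  out=∅∪out(12)=∅
  fail(19) 'abc': from fail(18)=6 chase 'c': 6 ⇒ 7;  out=∅∪out(7)=∅
  fail(23) 'aab': from fail(22)=14 chase 'b': 14 ⇒ 18;  out={5}∪out(18)={5,6}
  fail(4) 'ddbd': from fail(3)=6 chase 'd': 6→0 ⇒ 1;  out=∅∪out(1)=∅
  fail(9) 'bccb': from fail(8)=11 chase 'b': 11→0 ⇒ 6;  out=∅∪out(6)=∅
  fail(17) 'acaa': from fail(16)=12 chase 'a': 12 ⇒ 13;  out={3}∪out(13)={2,3}
  fail(20) 'abcb': from fail(19)=7 chase 'b': 7→11→0 ⇒ 6;  out=∅∪out(6)=∅
  fail(5) 'ddbdd': from fail(4)=1 chase 'd': 1 ⇒ 2;  out={0}∪out(2)={0}
  fail(10) 'bccbc': from fail(9)=6 chase 'c': 6 ⇒ 7;  out={1}∪out(7)={1}
  fail(21) 'abcba': from fail(20)=6 chase 'a': 6→0 ⇒ 14;  out={4}∪out(14)={4}

Text stream:
i=0 'b': node 0→6
i=1 'a': node 6→14 ·f
i=2 'c': node 14→15
i=3 'b': node 15→6 ·f
i=4 'b': node 6→6 ·f
i=5 'a': node 6→14 ·f
i=6 'c': node 14→15
i=7 'a': node 15→16
i=8 'a': node 16→17  ** P2@[6:8],P3@[5:8]
i=9 'a': node 17→22 ·f
i=10 'c': node 22→15 ·f
i=11 'd': node 15→1 ·f
i=12 'd': node 1→2
i=13 'a': node 2→14 ·f
i=14 'c': node 14→15
i=15 'b': node 15→6 ·f
i=16 'c': node 6→7
i=17 'a': node 7→12 ·f
i=18 'b': node 12→18 ·f  ** P6@[17:18]
i=19 'c': node 18→19
i=20 'b': node 19→20
i=21 'a': node 20→21  ** P4@[17:21]
i=22 'c': node 21→15 ·f
i=23 'c': node 15→11 ·f
i=24 'a': node 11→12
i=25 'd': node 12→1 ·f
i=26 'a': node 1→14 ·f
i=27 'd': node 14→1 ·f
i=28 'b': node 1→6 ·f
i=29 'd': node 6→1 ·f
i=30 'a': node 1→14 ·f
i=31 'b': node 14→18  ** P6@[30:31]
i=32 'd': node 18→1 ·f
i=33 'a': node 1→14 ·f
i=34 'c': node 14→15
i=35 'a': node 15→16
i=36 'a': node 16→17  ** P2@[34:36],P3@[33:36]
i=37 'b': node 17→23 ·f  ** P5@[35:37],P6@[36:37]
i=38 'a': node 23→14 ·f
i=39 'b': node 14→18  ** P6@[38:39]
i=40 'a': node 18→14 ·f
i=41 'd': node 14→1 ·f
i=42 'a': node 1→14 ·f
i=43 'b': node 14→18  ** P6@[42:43]
i=44 'c': node 18→19
i=45 'b': node 19→20
i=46 'a': node 20→21  ** P4@[42:46]
i=47 'b': node 21→18 ·f  ** P6@[46:47]
i=48 'a': node 18→14 ·f
i=49 'b': node 14→18  ** P6@[48:49]
i=50 'c': node 18→19
i=51 'b': node 19→20
i=52 'a': node 20→21  ** P4@[48:52]
i=53 'd': node 21→1 ·f
i=54 'd': node 1→2
i=55 'a': node 2→14 ·f
i=56 'c': node 14→15
i=57 'a': node 15→16
i=58 'a': node 16→17  ** P2@[56:58],P3@[55:58]
i=59 'a': node 17→22 ·f
i=60 'a': node 22→22 ·f
i=61 'b': node 22→23  ** P5@[59:61],P6@[60:61]
i=62 'b': node 23→6 ·f
i=63 'd': node 6→1 ·f
i=64 'a': node 1→14 ·f
i=65 'c': node 14→15
i=66 'a': node 15→16
i=67 'b': node 16→18 ·f  ** P6@[66:67]
i=68 'a': node 18→14 ·f
i=69 'd': node 14→1 ·f
i=70 'a': node 1→14 ·f
i=71 'd': node 14→1 ·f

All matches (sorted): [[8,2],[8,3],[18,6],[21,4],[31,6],[36,2],[36,3],[37,5],[37,6],[39,6],[43,6],[46,4],[47,6],[49,6],[52,4],[58,2],[58,3],[61,5],[61,6],[67,6]]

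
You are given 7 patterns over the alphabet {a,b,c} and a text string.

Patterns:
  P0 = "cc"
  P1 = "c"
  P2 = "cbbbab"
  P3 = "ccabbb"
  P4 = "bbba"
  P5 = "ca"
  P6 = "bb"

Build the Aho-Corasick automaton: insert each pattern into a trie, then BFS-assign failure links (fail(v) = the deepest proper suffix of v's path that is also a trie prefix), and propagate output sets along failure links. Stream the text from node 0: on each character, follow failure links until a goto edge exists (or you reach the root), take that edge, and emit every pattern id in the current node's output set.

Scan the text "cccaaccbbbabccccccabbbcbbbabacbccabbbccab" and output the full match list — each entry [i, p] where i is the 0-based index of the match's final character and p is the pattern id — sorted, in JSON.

Build:
Trie nodes:
  0='ε' goto b→12 c→1
  1='c' goto a→16 b→3 c→2  ←P1
  2='cc' goto a→8  ←P0
  3='cb' goto b→4
  4='cbb' goto b→5
  5='cbbb' goto a→6
  6='cbbba' goto b→7
  7='cbbbab' goto ·  ←P2
  8='cca' goto b→9
  9='ccab' goto b→10
  10='ccabb' goto b→11
  11='ccabbb' goto ·  ←P3
  12='b' goto b→13
  13='bb' goto b→14  ←P6
  14='bbb' goto a→15
  15='bbba' goto ·  ←P4
  16='ca' goto ·  ←P5

BFS fail/out derivation:
  n1('c'): parent n0 fail=0; on 'c' 0 → fail=0;  out {1}∪∅={1}
  n12('b'): parent n0 fail=0; on 'b' 0 → fail=0;  out ∅∪∅=∅
  n2('cc'): parent n1 fail=0; on 'c' 0 → fail=1;  out {0}∪{1}={0,1}
  n3('cb'): parent n1 fail=0; on 'b' 0 → fail=12;  out ∅∪∅=∅
  n13('bb'): parent n12 fail=0; on 'b' 0 → fail=12;  out {6}∪∅={6}
  n16('ca'): parent n1 fail=0; on 'a' 0 → fail=0;  out {5}∪∅={5}
  n4('cbb'): parent n3 fail=12; on 'b' 12 → fail=13;  out ∅∪{6}={6}
  n8('cca'): parent n2 fail=1; on 'a' 1 → fail=16;  out ∅∪{5}={5}
  n14('bbb'): parent n13 fail=12; on 'b' 12 → fail=13;  out ∅∪{6}={6}
  n5('cbbb'): parent n4 fail=13; on 'b' 13 → fail=14;  out ∅∪{6}={6}
  n9('ccab'): parent n8 fail=16; on 'b' 16→0 → fail=12;  out ∅∪∅=∅
  n15('bbba'): parent n14 fail=13; on 'a' 13→12→0 → fail=0;  out {4}∪∅={4}
  n6('cbbba'): parent n5 fail=14; on 'a' 14 → fail=15;  out ∅∪{4}={4}
  n10('ccabb'): parent n9 fail=12; on 'b' 12 → fail=13;  out ∅∪{6}={6}
  n7('cbbbab'): parent n6 fail=15; on 'b' 15→0 → fail=12;  out {2}∪∅={2}
  n11('ccabbb'): parent n10 fail=13; on 'b' 13 → fail=14;  out {3}∪{6}={3,6}

Run:
[0] read 'c'  n0⇒n1  → match P1@[0:0]
[1] read 'c'  n1⇒n2  → match P0@[0:1],P1@[1:1]
[2] read 'c'  n2⇒n2 ·f  → match P0@[1:2],P1@[2:2]
[3] read 'a'  n2⇒n8  → match P5@[2:3]
[4] read 'a'  n8⇒n0 ·f
[5] read 'c'  n0⇒n1  → match P1@[5:5]
[6] read 'c'  n1⇒n2  → match P0@[5:6],P1@[6:6]
[7] read 'b'  n2⇒n3 ·f
[8] read 'b'  n3⇒n4  → match P6@[7:8]
[9] read 'b'  n4⇒n5  → match P6@[8:9]
[10] read 'a'  n5⇒n6  → match P4@[7:10]
[11] read 'b'  n6⇒n7  → match P2@[6:11]
[12] read 'c'  n7⇒n1 ·f  → match P1@[12:12]
[13] read 'c'  n1⇒n2  → match P0@[12:13],P1@[13:13]
[14] read 'c'  n2⇒n2 ·f  → match P0@[13:14],P1@[14:14]
[15] read 'c'  n2⇒n2 ·f  → match P0@[14:15],P1@[15:15]
[16] read 'c'  n2⇒n2 ·f  → match P0@[15:16],P1@[16:16]
[17] read 'c'  n2⇒n2 ·f  → match P0@[16:17],P1@[17:17]
[18] read 'a'  n2⇒n8  → match P5@[17:18]
[19] read 'b'  n8⇒n9
[20] read 'b'  n9⇒n10  → match P6@[19:20]
[21] read 'b'  n10⇒n11  → match P3@[16:21],P6@[20:21]
[22] read 'c'  n11⇒n1 ·f  → match P1@[22:22]
[23] read 'b'  n1⇒n3
[24] read 'b'  n3⇒n4  → match P6@[23:24]
[25] read 'b'  n4⇒n5  → match P6@[24:25]
[26] read 'a'  n5⇒n6  → match P4@[23:26]
[27] read 'b'  n6⇒n7  → match P2@[22:27]
[28] read 'a'  n7⇒n0 ·f
[29] read 'c'  n0⇒n1  → match P1@[29:29]
[30] read 'b'  n1⇒n3
[31] read 'c'  n3⇒n1 ·f  → match P1@[31:31]
[32] read 'c'  n1⇒n2  → match P0@[31:32],P1@[32:32]
[33] read 'a'  n2⇒n8  → match P5@[32:33]
[34] read 'b'  n8⇒n9
[35] read 'b'  n9⇒n10  → match P6@[34:35]
[36] read 'b'  n10⇒n11  → match P3@[31:36],P6@[35:36]
[37] read 'c'  n11⇒n1 ·f  → match P1@[37:37]
[38] read 'c'  n1⇒n2  → match P0@[37:38],P1@[38:38]
[39] read 'a'  n2⇒n8  → match P5@[38:39]
[40] read 'b'  n8⇒n9

Result: [[0,1],[1,0],[1,1],[2,0],[2,1],[3,5],[5,1],[6,0],[6,1],[8,6],[9,6],[10,4],[11,2],[12,1],[13,0],[13,1],[14,0],[14,1],[15,0],[15,1],[16,0],[16,1],[17,0],[17,1],[18,5],[20,6],[21,3],[21,6],[22,1],[24,6],[25,6],[26,4],[27,2],[29,1],[31,1],[32,0],[32,1],[33,5],[35,6],[36,3],[36,6],[37,1],[38,0],[38,1],[39,5]]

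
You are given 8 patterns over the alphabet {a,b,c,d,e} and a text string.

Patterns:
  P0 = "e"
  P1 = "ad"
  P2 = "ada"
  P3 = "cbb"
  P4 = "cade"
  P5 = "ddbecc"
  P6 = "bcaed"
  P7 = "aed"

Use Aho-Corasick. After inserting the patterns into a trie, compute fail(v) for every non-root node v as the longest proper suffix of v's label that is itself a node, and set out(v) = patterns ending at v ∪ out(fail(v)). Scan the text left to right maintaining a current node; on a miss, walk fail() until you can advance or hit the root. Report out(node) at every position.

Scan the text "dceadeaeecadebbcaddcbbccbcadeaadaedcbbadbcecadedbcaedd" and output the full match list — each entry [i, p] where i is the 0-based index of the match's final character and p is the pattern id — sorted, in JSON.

Construct AC machine:
Trie nodes:
  n0 'ε': a→2 b→17 c→5 d→11 e→1
  n1 'e': ·  ←P0
  n2 'a': d→3 e→22
  n3 'ad': a→4  ←P1
  n4 'ada': ·  ←P2
  n5 'c': a→8 b→6
  n6 'cb': b→7
  n7 'cbb': ·  ←P3
  n8 'ca': d→9
  n9 'cad': e→10
  n10 'cade': ·  ←P4
  n11 'd': d→12
  n12 'dd': b→13
  n13 'ddb': e→14
  n14 'ddbe': c→15
  n15 'ddbec': c→16
  n16 'ddbecc': ·  ←P5
  n17 'b': c→18
  n18 'bc': a→19
  n19 'bca': e→20
  n20 'bcae': d→21
  n21 'bcaed': ·  ←P6
  n22 'ae': d→23
  n23 'aed': ·  ←P7

BFS fail/out derivation:
  n1('e'): parent n0 fail=0; on 'e' 0 → fail=0;  out {0}∪∅={0}
  n2('a'): parent n0 fail=0; on 'a' 0 → fail=0;  out ∅∪∅=∅
  n5('c'): parent n0 fail=0; on 'c' 0 → fail=0;  out ∅∪∅=∅
  n11('d'): parent n0 fail=0; on 'd' 0 → fail=0;  out ∅∪∅=∅
  n17('b'): parent n0 fail=0; on 'b' 0 → fail=0;  out ∅∪∅=∅
  n3('ad'): parent n2 fail=0; on 'd' 0 → fail=11;  out {1}∪∅={1}
  n6('cb'): parent n5 fail=0; on 'b' 0 → fail=17;  out ∅∪∅=∅
  n8('ca'): parent n5 fail=0; on 'a' 0 → fail=2;  out ∅∪∅=∅
  n12('dd'): parent n11 fail=0; on 'd' 0 → fail=11;  out ∅∪∅=∅
  n18('bc'): parent n17 fail=0; on 'c' 0 → fail=5;  out ∅∪∅=∅
  n22('ae'): parent n2 fail=0; on 'e' 0 → fail=1;  out ∅∪{0}={0}
  n4('ada'): parent n3 fail=11; on 'a' 11→0 → fail=2;  out {2}∪∅={2}
  n7('cbb'): parent n6 fail=17; on 'b' 17→0 → fail=17;  out {3}∪∅={3}
  n9('cad'): parent n8 fail=2; on 'd' 2 → fail=3;  out ∅∪{1}={1}
  n13('ddb'): parent n12 fail=11; on 'b' 11→0 → fail=17;  out ∅∪∅=∅
  n19('bca'): parent n18 fail=5; on 'a' 5 → fail=8;  out ∅∪∅=∅
  n23('aed'): parent n22 fail=1; on 'd' 1→0 → fail=11;  out {7}∪∅={7}
  n10('cade'): parent n9 fail=3; on 'e' 3→11→0 → fail=1;  out {4}∪{0}={0,4}
  n14('ddbe'): parent n13 fail=17; on 'e' 17→0 → fail=1;  out ∅∪{0}={0}
  n20('bcae'): parent n19 fail=8; on 'e' 8→2 → fail=22;  out ∅∪{0}={0}
  n15('ddbec'): parent n14 fail=1; on 'c' 1→0 → fail=5;  out ∅∪∅=∅
  n21('bcaed'): parent n20 fail=22; on 'd' 22 → fail=23;  out {6}∪{7}={6,7}
  n16('ddbecc'): parent n15 fail=5; on 'c' 5→0 → fail=5;  out {5}∪∅={5}

Run:
i=0 'd': node 0→11
i=1 'c': node 11→5 (fail-walked)
i=2 'e': node 5→1 (fail-walked)  → match P0@[2:2]
i=3 'a': node 1→2 (fail-walked)
i=4 'd': node 2→3  → match P1@[3:4]
i=5 'e': node 3→1 (fail-walked)  → match P0@[5:5]
i=6 'a': node 1→2 (fail-walked)
i=7 'e': node 2→22  → match P0@[7:7]
i=8 'e': node 22→1 (fail-walked)  → match P0@[8:8]
i=9 'c': node 1→5 (fail-walked)
i=10 'a': node 5→8
i=11 'd': node 8→9  → match P1@[10:11]
i=12 'e': node 9→10  → match P0@[12:12],P4@[9:12]
i=13 'b': node 10→17 (fail-walked)
i=14 'b': node 17→17 (fail-walked)
i=15 'c': node 17→18
i=16 'a': node 18→19
i=17 'd': node 19→9 (fail-walked)  → match P1@[16:17]
i=18 'd': node 9→12 (fail-walked)
i=19 'c': node 12→5 (fail-walked)
i=20 'b': node 5→6
i=21 'b': node 6→7  → match P3@[19:21]
i=22 'c': node 7→18 (fail-walked)
i=23 'c': node 18→5 (fail-walked)
i=24 'b': node 5→6
i=25 'c': node 6→18 (fail-walked)
i=26 'a': node 18→19
i=27 'd': node 19→9 (fail-walked)  → match P1@[26:27]
i=28 'e': node 9→10  → match P0@[28:28],P4@[25:28]
i=29 'a': node 10→2 (fail-walked)
i=30 'a': node 2→2 (fail-walked)
i=31 'd': node 2→3  → match P1@[30:31]
i=32 'a': node 3→4  → match P2@[30:32]
i=33 'e': node 4→22 (fail-walked)  → match P0@[33:33]
i=34 'd': node 22→23  → match P7@[32:34]
i=35 'c': node 23→5 (fail-walked)
i=36 'b': node 5→6
i=37 'b': node 6→7  → match P3@[35:37]
i=38 'a': node 7→2 (fail-walked)
i=39 'd': node 2→3  → match P1@[38:39]
i=40 'b': node 3→17 (fail-walked)
i=41 'c': node 17→18
i=42 'e': node 18→1 (fail-walked)  → match P0@[42:42]
i=43 'c': node 1→5 (fail-walked)
i=44 'a': node 5→8
i=45 'd': node 8→9  → match P1@[44:45]
i=46 'e': node 9→10  → match P0@[46:46],P4@[43:46]
i=47 'd': node 10→11 (fail-walked)
i=48 'b': node 11→17 (fail-walked)
i=49 'c': node 17→18
i=50 'a': node 18→19
i=51 'e': node 19→20  → match P0@[51:51]
i=52 'd': node 20→21  → match P6@[48:52],P7@[50:52]
i=53 'd': node 21→12 (fail-walked)

Result: [[2,0],[4,1],[5,0],[7,0],[8,0],[11,1],[12,0],[12,4],[17,1],[21,3],[27,1],[28,0],[28,4],[31,1],[32,2],[33,0],[34,7],[37,3],[39,1],[42,0],[45,1],[46,0],[46,4],[51,0],[52,6],[52,7]]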